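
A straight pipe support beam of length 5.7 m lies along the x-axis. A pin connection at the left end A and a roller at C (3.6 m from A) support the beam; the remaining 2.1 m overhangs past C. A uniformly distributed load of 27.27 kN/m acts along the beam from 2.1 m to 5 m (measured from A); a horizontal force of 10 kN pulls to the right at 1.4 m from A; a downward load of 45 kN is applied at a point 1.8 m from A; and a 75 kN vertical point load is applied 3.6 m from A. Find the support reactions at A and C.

Resultant of the distributed load: 27.27 × 2.9 = 79.083 kN at 3.55 m from A.
Moments about A: C_y·3.6 − (27.27·2.9)·3.55 − 45·1.8 − 75·3.6 = 0 → C_y = 631.74465/3.6 = 175.485 ≈ 175.5 kN.
ΣF_y = 0: A_y + 175.485 − 27.27·2.9 − 45 − 75 = 0 → A_y = 23.60 kN.
ΣF_x = 0: A_x + 10 = 0 → A_x = -10.00 kN.

A_x = -10.00 kN, A_y = 23.60 kN, C_y = 175.5 kN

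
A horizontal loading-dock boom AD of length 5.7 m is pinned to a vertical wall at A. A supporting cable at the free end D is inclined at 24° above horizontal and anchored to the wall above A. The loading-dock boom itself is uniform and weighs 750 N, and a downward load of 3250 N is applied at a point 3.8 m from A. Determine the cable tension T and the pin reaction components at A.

ΣM about A: T·sin24°·5.7 − 750·2.85 − 3250·3.8 = 0 → T = 14487.5/(5.7·0.406737) = 6248.92 ≈ 6249 N.
ΣF_x = 0: A_x − T·cos24° = 0 → A_x = 6248.92 × 0.913545 = 5709 N.
ΣF_y = 0: A_y + T·sin24° − 750 − 3250 = 0 → A_y = 4000 − 6248.92 × 0.406737 = 1458 N.

T = 6249 N, A_x = 5709 N, A_y = 1458 N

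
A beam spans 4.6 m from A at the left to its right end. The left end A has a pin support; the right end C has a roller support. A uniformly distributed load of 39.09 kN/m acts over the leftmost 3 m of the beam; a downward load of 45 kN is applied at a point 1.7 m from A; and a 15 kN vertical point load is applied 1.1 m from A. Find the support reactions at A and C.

A_x = 0, A_y = 118.8 kN, C_y = 58.46 kN

Resultant of the distributed load: 39.09 × 3 = 117.27 kN at 1.5 m from A.
ΣM about A: C_y·4.6 − (39.09·3)·1.5 − 45·1.7 − 15·1.1 = 0 → C_y = 268.905/4.6 = 58.4576 ≈ 58.46 kN.
ΣF_y = 0: A_y + 58.4576 − 39.09·3 − 45 − 15 = 0 → A_y = 118.8 kN.
ΣF_x = 0: no horizontal applied forces, so A_x = 0.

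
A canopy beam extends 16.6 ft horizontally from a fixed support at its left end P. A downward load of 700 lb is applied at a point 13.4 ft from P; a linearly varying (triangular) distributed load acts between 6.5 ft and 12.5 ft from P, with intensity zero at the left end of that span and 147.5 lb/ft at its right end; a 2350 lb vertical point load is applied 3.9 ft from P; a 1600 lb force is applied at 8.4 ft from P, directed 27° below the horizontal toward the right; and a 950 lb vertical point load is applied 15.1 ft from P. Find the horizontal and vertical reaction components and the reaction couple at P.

P_x = -1426 lb, P_y = 5169 lb, M_P = 43640 lb·ft

Resultant of the triangular load: ½ × 147.5 × 6 = 442.5 lb, acting at 10.5 ft from P (one-third of the span from the peak).
ΣF_x = 0: P_x + 1600·cos27° = 0 → P_x = -1426 lb.
ΣF_y = 0: P_y − 700 − ½·147.5·6 − 2350 − 1600·sin27° − 950 = 0 → P_y = 5169 lb.
ΣM about P: M_P − 700·13.4 − (½·147.5·6)·10.5 − 2350·3.9 − 1600·sin27°·8.4 − 950·15.1 = 0 → M_P = 43640 lb·ft.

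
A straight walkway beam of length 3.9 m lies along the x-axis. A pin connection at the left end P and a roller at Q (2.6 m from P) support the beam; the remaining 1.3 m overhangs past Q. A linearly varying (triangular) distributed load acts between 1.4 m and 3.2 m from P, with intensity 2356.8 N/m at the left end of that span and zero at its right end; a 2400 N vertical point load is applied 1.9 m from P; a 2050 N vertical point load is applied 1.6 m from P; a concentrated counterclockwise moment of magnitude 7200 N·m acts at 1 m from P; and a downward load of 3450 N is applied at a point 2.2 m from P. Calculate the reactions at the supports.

P_x = 0, P_y = 5224 N, Q_y = 4797 N

Resultant of the triangular load: ½ × 2356.8 × 1.8 = 2121.12 N, acting at 2 m from P (one-third of the span from the peak).
ΣM about P: Q_y·2.6 − (½·2356.8·1.8)·2 − 2400·1.9 − 2050·1.6 + 7200 − 3450·2.2 = 0 → Q_y = 12472.24/2.6 = 4797.02 ≈ 4797 N.
ΣF_y = 0: P_y + 4797.02 − ½·2356.8·1.8 − 2400 − 2050 − 3450 = 0 → P_y = 5224 N.
ΣF_x = 0: no horizontal applied forces, so P_x = 0.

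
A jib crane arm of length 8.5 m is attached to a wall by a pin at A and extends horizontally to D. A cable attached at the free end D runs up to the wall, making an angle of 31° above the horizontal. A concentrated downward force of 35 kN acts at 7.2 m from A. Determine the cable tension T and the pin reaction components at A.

T = 57.56 kN, A_x = 49.34 kN, A_y = 5.353 kN

ΣM about A: T·sin31°·8.5 − 35·7.2 = 0 → T = 252/(8.5·0.515038) = 57.5629 ≈ 57.56 kN.
ΣF_x = 0: A_x − T·cos31° = 0 → A_x = 57.5629 × 0.857167 = 49.34 kN.
ΣF_y = 0: A_y + T·sin31° − 35 = 0 → A_y = 35 − 57.5629 × 0.515038 = 5.353 kN.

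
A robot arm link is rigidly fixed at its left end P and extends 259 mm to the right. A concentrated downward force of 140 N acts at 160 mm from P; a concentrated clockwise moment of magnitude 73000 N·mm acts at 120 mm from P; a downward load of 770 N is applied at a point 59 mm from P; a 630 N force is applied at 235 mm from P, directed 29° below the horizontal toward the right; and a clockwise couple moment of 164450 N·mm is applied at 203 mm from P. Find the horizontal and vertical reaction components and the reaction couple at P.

P_x = -551.0 N, P_y = 1215 N, M_P = 377100 N·mm

ΣF_x = 0: P_x + 630·cos29° = 0 → P_x = -551.0 N.
ΣF_y = 0: P_y − 140 − 770 − 630·sin29° = 0 → P_y = 1215 N.
ΣM about P: M_P − 140·160 − 73000 − 770·59 − 630·sin29°·235 − 164450 = 0 → M_P = 377100 N·mm.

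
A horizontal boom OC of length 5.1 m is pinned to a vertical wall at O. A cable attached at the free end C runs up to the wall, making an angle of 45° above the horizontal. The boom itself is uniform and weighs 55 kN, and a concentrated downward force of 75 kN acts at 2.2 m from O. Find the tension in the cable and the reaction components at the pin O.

ΣM about O: T·sin45°·5.1 − 55·2.55 − 75·2.2 = 0 → T = 305.25/(5.1·0.707107) = 84.6448 ≈ 84.64 kN.
ΣF_x = 0: O_x − T·cos45° = 0 → O_x = 84.6448 × 0.707107 = 59.85 kN.
ΣF_y = 0: O_y + T·sin45° − 55 − 75 = 0 → O_y = 130 − 84.6448 × 0.707107 = 70.15 kN.

T = 84.64 kN, O_x = 59.85 kN, O_y = 70.15 kN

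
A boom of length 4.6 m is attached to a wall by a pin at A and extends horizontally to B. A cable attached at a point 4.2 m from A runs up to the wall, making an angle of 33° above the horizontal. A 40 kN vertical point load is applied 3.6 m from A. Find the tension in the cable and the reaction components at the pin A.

ΣM about A: T·sin33°·4.2 − 40·3.6 = 0 → T = 144/(4.2·0.544639) = 62.9513 ≈ 62.95 kN.
ΣF_x = 0: A_x − T·cos33° = 0 → A_x = 62.9513 × 0.838671 = 52.80 kN.
ΣF_y = 0: A_y + T·sin33° − 40 = 0 → A_y = 40 − 62.9513 × 0.544639 = 5.714 kN.

T = 62.95 kN, A_x = 52.80 kN, A_y = 5.714 kN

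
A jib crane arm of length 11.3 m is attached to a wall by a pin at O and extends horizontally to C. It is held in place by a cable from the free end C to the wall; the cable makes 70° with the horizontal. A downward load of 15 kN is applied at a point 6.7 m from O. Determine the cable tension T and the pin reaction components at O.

T = 9.465 kN, O_x = 3.237 kN, O_y = 6.106 kN

ΣM about O: T·sin70°·11.3 − 15·6.7 = 0 → T = 100.5/(11.3·0.939693) = 9.46459 ≈ 9.465 kN.
ΣF_x = 0: O_x − T·cos70° = 0 → O_x = 9.46459 × 0.34202 = 3.237 kN.
ΣF_y = 0: O_y + T·sin70° − 15 = 0 → O_y = 15 − 9.46459 × 0.939693 = 6.106 kN.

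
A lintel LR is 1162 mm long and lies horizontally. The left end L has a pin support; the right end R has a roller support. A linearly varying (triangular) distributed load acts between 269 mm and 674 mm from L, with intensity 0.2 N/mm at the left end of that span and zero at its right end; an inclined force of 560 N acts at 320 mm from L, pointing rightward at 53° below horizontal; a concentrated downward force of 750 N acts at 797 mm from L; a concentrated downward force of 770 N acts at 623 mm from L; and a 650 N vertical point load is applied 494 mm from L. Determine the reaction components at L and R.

Resultant of the triangular load: ½ × 0.2 × 405 = 40.5 N, acting at 404 mm from L (one-third of the span from the peak).
Moments about L: R_y·1162 − (½·0.2·405)·404 − 560·sin53°·320 − 750·797 − 770·623 − 650·494 = 0 → R_y = 1558040/1162 = 1340.83 ≈ 1341 N.
ΣF_y = 0: L_y + 1340.83 − ½·0.2·405 − 560·sin53° − 750 − 770 − 650 = 0 → L_y = 1317 N.
ΣF_x = 0: L_x + 560·cos53° = 0 → L_x = -337.0 N.

L_x = -337.0 N, L_y = 1317 N, R_y = 1341 N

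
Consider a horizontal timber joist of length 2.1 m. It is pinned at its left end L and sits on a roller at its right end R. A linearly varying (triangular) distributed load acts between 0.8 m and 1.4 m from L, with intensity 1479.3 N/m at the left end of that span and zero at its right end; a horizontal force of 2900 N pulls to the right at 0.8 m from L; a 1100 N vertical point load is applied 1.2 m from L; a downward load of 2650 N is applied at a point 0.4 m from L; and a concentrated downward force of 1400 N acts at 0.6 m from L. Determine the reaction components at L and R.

L_x = -2900 N, L_y = 3849 N, R_y = 1745 N

Resultant of the triangular load: ½ × 1479.3 × 0.6 = 443.79 N, acting at 1 m from L (one-third of the span from the peak).
ΣM about L: R_y·2.1 − (½·1479.3·0.6)·1 − 1100·1.2 − 2650·0.4 − 1400·0.6 = 0 → R_y = 3663.79/2.1 = 1744.66 ≈ 1745 N.
ΣF_y = 0: L_y + 1744.66 − ½·1479.3·0.6 − 1100 − 2650 − 1400 = 0 → L_y = 3849 N.
ΣF_x = 0: L_x + 2900 = 0 → L_x = -2900 N.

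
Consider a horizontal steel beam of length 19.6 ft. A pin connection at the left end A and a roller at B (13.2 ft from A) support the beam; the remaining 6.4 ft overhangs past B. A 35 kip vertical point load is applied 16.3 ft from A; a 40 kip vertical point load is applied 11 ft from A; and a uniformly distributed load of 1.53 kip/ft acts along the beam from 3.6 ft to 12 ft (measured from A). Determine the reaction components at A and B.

Resultant of the distributed load: 1.53 × 8.4 = 12.852 kip at 7.8 ft from A.
Taking moments about A: B_y·13.2 − 35·16.3 − 40·11 − (1.53·8.4)·7.8 = 0 → B_y = 1110.7456/13.2 = 84.1474 ≈ 84.15 kip.
ΣF_y = 0: A_y + 84.1474 − 35 − 40 − 1.53·8.4 = 0 → A_y = 3.705 kip.
ΣF_x = 0: no horizontal applied forces, so A_x = 0.

A_x = 0, A_y = 3.705 kip, B_y = 84.15 kip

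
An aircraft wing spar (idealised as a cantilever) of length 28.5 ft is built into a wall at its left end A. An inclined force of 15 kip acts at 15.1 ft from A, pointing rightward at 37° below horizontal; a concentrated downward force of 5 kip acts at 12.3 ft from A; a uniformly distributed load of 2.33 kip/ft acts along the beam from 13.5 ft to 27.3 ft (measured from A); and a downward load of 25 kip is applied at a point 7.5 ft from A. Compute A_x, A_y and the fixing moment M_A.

Resultant of the distributed load: 2.33 × 13.8 = 32.154 kip at 20.4 ft from A.
ΣF_x = 0: A_x + 15·cos37° = 0 → A_x = -11.98 kip.
ΣF_y = 0: A_y − 15·sin37° − 5 − 2.33·13.8 − 25 = 0 → A_y = 71.18 kip.
ΣM about A: M_A − 15·sin37°·15.1 − 5·12.3 − (2.33·13.8)·20.4 − 25·7.5 = 0 → M_A = 1041 kip·ft.

A_x = -11.98 kip, A_y = 71.18 kip, M_A = 1041 kip·ft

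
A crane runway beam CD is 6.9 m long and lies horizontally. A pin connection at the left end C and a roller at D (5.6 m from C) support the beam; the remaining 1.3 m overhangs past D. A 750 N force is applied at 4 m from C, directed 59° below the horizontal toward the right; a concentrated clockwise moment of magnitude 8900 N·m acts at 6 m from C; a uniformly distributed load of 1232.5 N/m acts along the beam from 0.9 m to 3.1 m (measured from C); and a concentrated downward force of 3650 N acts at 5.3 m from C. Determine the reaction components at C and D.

C_x = -386.3 N, C_y = 533.0 N, D_y = 6471 N

Resultant of the distributed load: 1232.5 × 2.2 = 2711.5 N at 2 m from C.
Moments about C: D_y·5.6 − 750·sin59°·4 − 8900 − (1232.5·2.2)·2 − 3650·5.3 = 0 → D_y = 36239.5/5.6 = 6471.34 ≈ 6471 N.
ΣF_y = 0: C_y + 6471.34 − 750·sin59° − 1232.5·2.2 − 3650 = 0 → C_y = 533.0 N.
ΣF_x = 0: C_x + 750·cos59° = 0 → C_x = -386.3 N.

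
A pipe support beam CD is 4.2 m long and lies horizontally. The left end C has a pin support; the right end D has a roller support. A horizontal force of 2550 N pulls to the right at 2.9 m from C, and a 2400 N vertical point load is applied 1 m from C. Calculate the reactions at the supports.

Moments about C: D_y·4.2 − 2400·1 = 0 → D_y = 2400/4.2 = 571.429 ≈ 571.4 N.
ΣF_y = 0: C_y + 571.429 − 2400 = 0 → C_y = 1829 N.
ΣF_x = 0: C_x + 2550 = 0 → C_x = -2550 N.

C_x = -2550 N, C_y = 1829 N, D_y = 571.4 N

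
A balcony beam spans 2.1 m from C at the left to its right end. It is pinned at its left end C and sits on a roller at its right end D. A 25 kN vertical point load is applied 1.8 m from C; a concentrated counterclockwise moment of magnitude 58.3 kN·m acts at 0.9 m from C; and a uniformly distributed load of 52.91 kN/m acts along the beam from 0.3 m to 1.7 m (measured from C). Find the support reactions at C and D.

Resultant of the distributed load: 52.91 × 1.4 = 74.074 kN at 1 m from C.
ΣM about C: D_y·2.1 − 25·1.8 + 58.3 − (52.91·1.4)·1 = 0 → D_y = 60.774/2.1 = 28.94 kN.
ΣF_y = 0: C_y + 28.94 − 25 − 52.91·1.4 = 0 → C_y = 70.13 kN.
ΣF_x = 0: no horizontal applied forces, so C_x = 0.

C_x = 0, C_y = 70.13 kN, D_y = 28.94 kN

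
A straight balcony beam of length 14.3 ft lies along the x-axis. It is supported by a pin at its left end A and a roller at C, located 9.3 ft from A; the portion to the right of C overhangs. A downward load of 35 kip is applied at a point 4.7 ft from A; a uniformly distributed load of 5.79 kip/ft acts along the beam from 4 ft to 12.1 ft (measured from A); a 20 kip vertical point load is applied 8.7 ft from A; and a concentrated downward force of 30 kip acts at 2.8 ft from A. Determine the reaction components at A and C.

Resultant of the distributed load: 5.79 × 8.1 = 46.899 kip at 8.05 ft from A.
Moments about A: C_y·9.3 − 35·4.7 − (5.79·8.1)·8.05 − 20·8.7 − 30·2.8 = 0 → C_y = 800.03695/9.3 = 86.0255 ≈ 86.03 kip.
ΣF_y = 0: A_y + 86.0255 − 35 − 5.79·8.1 − 20 − 30 = 0 → A_y = 45.87 kip.
ΣF_x = 0: no horizontal applied forces, so A_x = 0.

A_x = 0, A_y = 45.87 kip, C_y = 86.03 kip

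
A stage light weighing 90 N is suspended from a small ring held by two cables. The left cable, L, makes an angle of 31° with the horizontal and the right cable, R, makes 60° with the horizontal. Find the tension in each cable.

T_L = 45.01 N, T_R = 77.16 N

ΣF_x = 0: −T_L·cos31° + T_R·cos60° = 0 → T_R = 1.71433·T_L.
ΣF_y = 0: T_L·sin31° + T_R·sin60° = 90.
Substitute: T_L·(0.515038 + 1.71433·0.866025) = 90 → T_L = 45.007 ≈ 45.01 N.
Then T_R = 1.71433 × 45.007 = 77.16 N.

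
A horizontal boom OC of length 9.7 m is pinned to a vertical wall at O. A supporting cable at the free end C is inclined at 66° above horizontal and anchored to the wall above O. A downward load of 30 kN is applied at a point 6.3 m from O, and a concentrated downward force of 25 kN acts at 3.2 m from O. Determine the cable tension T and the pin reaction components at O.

T = 30.36 kN, O_x = 12.35 kN, O_y = 27.27 kN

ΣM about O: T·sin66°·9.7 − 30·6.3 − 25·3.2 = 0 → T = 269/(9.7·0.913545) = 30.3564 ≈ 30.36 kN.
ΣF_x = 0: O_x − T·cos66° = 0 → O_x = 30.3564 × 0.406737 = 12.35 kN.
ΣF_y = 0: O_y + T·sin66° − 30 − 25 = 0 → O_y = 55 − 30.3564 × 0.913545 = 27.27 kN.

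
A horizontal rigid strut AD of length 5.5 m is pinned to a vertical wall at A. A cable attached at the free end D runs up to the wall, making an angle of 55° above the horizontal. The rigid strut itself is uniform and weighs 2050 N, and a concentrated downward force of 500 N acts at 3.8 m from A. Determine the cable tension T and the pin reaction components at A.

T = 1673 N, A_x = 959.6 N, A_y = 1180 N

ΣM about A: T·sin55°·5.5 − 2050·2.75 − 500·3.8 = 0 → T = 7537.5/(5.5·0.819152) = 1673.02 ≈ 1673 N.
ΣF_x = 0: A_x − T·cos55° = 0 → A_x = 1673.02 × 0.573576 = 959.6 N.
ΣF_y = 0: A_y + T·sin55° − 2050 − 500 = 0 → A_y = 2550 − 1673.02 × 0.819152 = 1180 N.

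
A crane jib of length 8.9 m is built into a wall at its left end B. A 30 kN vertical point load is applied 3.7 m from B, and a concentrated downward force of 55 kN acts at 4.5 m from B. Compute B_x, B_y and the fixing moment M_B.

ΣF_x = 0: B_x = 0.
ΣF_y = 0: B_y − 30 − 55 = 0 → B_y = 85.00 kN.
ΣM about B: M_B − 30·3.7 − 55·4.5 = 0 → M_B = 358.5 kN·m.

B_x = 0, B_y = 85.00 kN, M_B = 358.5 kN·m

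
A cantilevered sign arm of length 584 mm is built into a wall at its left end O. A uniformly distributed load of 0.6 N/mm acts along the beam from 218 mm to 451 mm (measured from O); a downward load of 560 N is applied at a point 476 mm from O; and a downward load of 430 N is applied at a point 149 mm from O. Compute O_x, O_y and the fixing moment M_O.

O_x = 0, O_y = 1130 N, M_O = 377400 N·mm

Resultant of the distributed load: 0.6 × 233 = 139.8 N at 334.5 mm from O.
ΣF_x = 0: O_x = 0.
ΣF_y = 0: O_y − 0.6·233 − 560 − 430 = 0 → O_y = 1130 N.
ΣM about O: M_O − (0.6·233)·334.5 − 560·476 − 430·149 = 0 → M_O = 377400 N·mm.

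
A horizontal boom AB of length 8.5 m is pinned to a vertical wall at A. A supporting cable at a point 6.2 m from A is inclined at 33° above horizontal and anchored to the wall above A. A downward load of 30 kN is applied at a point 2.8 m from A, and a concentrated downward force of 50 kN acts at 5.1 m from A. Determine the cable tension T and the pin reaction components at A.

ΣM about A: T·sin33°·6.2 − 30·2.8 − 50·5.1 = 0 → T = 339/(6.2·0.544639) = 100.392 ≈ 100.4 kN.
ΣF_x = 0: A_x − T·cos33° = 0 → A_x = 100.392 × 0.838671 = 84.20 kN.
ΣF_y = 0: A_y + T·sin33° − 30 − 50 = 0 → A_y = 80 − 100.392 × 0.544639 = 25.32 kN.

T = 100.4 kN, A_x = 84.20 kN, A_y = 25.32 kN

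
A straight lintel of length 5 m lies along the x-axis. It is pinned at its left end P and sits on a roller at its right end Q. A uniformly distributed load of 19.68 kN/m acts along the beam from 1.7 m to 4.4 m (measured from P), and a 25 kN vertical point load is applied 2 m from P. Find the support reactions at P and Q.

P_x = 0, P_y = 35.72 kN, Q_y = 42.41 kN

Resultant of the distributed load: 19.68 × 2.7 = 53.136 kN at 3.05 m from P.
ΣM about P: Q_y·5 − (19.68·2.7)·3.05 − 25·2 = 0 → Q_y = 212.0648/5 = 42.413 ≈ 42.41 kN.
ΣF_y = 0: P_y + 42.413 − 19.68·2.7 − 25 = 0 → P_y = 35.72 kN.
ΣF_x = 0: no horizontal applied forces, so P_x = 0.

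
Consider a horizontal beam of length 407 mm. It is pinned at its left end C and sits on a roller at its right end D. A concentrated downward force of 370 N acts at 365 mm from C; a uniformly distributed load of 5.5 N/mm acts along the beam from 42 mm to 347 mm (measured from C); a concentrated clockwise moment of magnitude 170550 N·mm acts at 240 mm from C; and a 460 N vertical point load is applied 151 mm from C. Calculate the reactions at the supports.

Resultant of the distributed load: 5.5 × 305 = 1677.5 N at 194.5 mm from C.
ΣM about C: D_y·407 − 370·365 − (5.5·305)·194.5 − 170550 − 460·151 = 0 → D_y = 701333.75/407 = 1723.18 ≈ 1723 N.
ΣF_y = 0: C_y + 1723.18 − 370 − 5.5·305 − 460 = 0 → C_y = 784.3 N.
ΣF_x = 0: no horizontal applied forces, so C_x = 0.

C_x = 0, C_y = 784.3 N, D_y = 1723 N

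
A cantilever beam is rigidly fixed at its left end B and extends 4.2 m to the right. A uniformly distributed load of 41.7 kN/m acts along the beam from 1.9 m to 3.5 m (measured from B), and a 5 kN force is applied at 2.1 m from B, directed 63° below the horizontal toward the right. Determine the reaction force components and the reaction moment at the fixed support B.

B_x = -2.270 kN, B_y = 71.18 kN, M_B = 189.5 kN·m

Resultant of the distributed load: 41.7 × 1.6 = 66.72 kN at 2.7 m from B.
ΣF_x = 0: B_x + 5·cos63° = 0 → B_x = -2.270 kN.
ΣF_y = 0: B_y − 41.7·1.6 − 5·sin63° = 0 → B_y = 71.18 kN.
ΣM about B: M_B − (41.7·1.6)·2.7 − 5·sin63°·2.1 = 0 → M_B = 189.5 kN·m.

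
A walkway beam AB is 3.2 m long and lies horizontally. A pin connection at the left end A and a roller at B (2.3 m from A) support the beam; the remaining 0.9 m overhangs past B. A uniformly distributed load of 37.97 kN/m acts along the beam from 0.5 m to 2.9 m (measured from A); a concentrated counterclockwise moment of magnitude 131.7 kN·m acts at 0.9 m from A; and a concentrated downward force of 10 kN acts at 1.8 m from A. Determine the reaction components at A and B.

A_x = 0, A_y = 83.21 kN, B_y = 17.92 kN

Resultant of the distributed load: 37.97 × 2.4 = 91.128 kN at 1.7 m from A.
Moments about A: B_y·2.3 − (37.97·2.4)·1.7 + 131.7 − 10·1.8 = 0 → B_y = 41.2176/2.3 = 17.9207 ≈ 17.92 kN.
ΣF_y = 0: A_y + 17.9207 − 37.97·2.4 − 10 = 0 → A_y = 83.21 kN.
ΣF_x = 0: no horizontal applied forces, so A_x = 0.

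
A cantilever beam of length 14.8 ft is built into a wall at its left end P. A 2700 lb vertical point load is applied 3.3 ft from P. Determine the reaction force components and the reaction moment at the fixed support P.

P_x = 0, P_y = 2700 lb, M_P = 8910 lb·ft

ΣF_x = 0: P_x = 0.
ΣF_y = 0: P_y − 2700 = 0 → P_y = 2700 lb.
ΣM about P: M_P − 2700·3.3 = 0 → M_P = 8910 lb·ft.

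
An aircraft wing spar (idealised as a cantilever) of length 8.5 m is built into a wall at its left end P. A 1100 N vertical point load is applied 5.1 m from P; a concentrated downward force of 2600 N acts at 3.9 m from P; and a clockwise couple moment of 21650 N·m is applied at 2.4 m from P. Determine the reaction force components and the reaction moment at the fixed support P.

ΣF_x = 0: P_x = 0.
ΣF_y = 0: P_y − 1100 − 2600 = 0 → P_y = 3700 N.
ΣM about P: M_P − 1100·5.1 − 2600·3.9 − 21650 = 0 → M_P = 37400 N·m.

P_x = 0, P_y = 3700 N, M_P = 37400 N·m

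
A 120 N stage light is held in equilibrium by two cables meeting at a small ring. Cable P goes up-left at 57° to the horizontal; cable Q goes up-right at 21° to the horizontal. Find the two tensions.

ΣF_x = 0: −T_P·cos57° + T_Q·cos21° = 0 → T_Q = 0.583387·T_P.
ΣF_y = 0: T_P·sin57° + T_Q·sin21° = 120.
Substitute: T_P·(0.838671 + 0.583387·0.358368) = 120 → T_P = 114.532 ≈ 114.5 N.
Then T_Q = 0.583387 × 114.532 = 66.82 N.

T_P = 114.5 N, T_Q = 66.82 N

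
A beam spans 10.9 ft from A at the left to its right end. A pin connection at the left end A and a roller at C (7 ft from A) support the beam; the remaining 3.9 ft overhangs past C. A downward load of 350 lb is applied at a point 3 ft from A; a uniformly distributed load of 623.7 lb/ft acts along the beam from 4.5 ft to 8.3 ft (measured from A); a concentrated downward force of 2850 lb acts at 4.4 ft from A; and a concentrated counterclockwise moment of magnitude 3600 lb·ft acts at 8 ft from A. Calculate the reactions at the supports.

A_x = 0, A_y = 1976 lb, C_y = 3594 lb

Resultant of the distributed load: 623.7 × 3.8 = 2370.06 lb at 6.4 ft from A.
Moments about A: C_y·7 − 350·3 − (623.7·3.8)·6.4 − 2850·4.4 + 3600 = 0 → C_y = 25158.384/7 = 3594.05 ≈ 3594 lb.
ΣF_y = 0: A_y + 3594.05 − 350 − 623.7·3.8 − 2850 = 0 → A_y = 1976 lb.
ΣF_x = 0: no horizontal applied forces, so A_x = 0.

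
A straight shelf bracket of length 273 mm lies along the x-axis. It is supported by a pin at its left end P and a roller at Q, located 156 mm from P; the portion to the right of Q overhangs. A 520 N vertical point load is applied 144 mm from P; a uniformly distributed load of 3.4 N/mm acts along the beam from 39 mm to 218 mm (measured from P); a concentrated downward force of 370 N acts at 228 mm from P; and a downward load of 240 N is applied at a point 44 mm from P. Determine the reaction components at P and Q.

Resultant of the distributed load: 3.4 × 179 = 608.6 N at 128.5 mm from P.
Taking moments about P: Q_y·156 − 520·144 − (3.4·179)·128.5 − 370·228 − 240·44 = 0 → Q_y = 248005.1/156 = 1589.78 ≈ 1590 N.
ΣF_y = 0: P_y + 1589.78 − 520 − 3.4·179 − 370 − 240 = 0 → P_y = 148.8 N.
ΣF_x = 0: no horizontal applied forces, so P_x = 0.

P_x = 0, P_y = 148.8 N, Q_y = 1590 N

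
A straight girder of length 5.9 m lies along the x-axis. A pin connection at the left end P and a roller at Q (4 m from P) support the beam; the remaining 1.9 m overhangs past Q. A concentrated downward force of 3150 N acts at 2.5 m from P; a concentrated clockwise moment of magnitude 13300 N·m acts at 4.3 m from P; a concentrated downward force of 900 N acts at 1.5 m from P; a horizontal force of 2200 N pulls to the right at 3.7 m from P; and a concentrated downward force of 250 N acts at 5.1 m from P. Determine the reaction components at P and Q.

P_x = -2200 N, P_y = -1650 N, Q_y = 5950 N

Taking moments about P: Q_y·4 − 3150·2.5 − 13300 − 900·1.5 − 250·5.1 = 0 → Q_y = 23800/4 = 5950 N.
ΣF_y = 0: P_y + 5950 − 3150 − 900 − 250 = 0 → P_y = -1650 N.
ΣF_x = 0: P_x + 2200 = 0 → P_x = -2200 N.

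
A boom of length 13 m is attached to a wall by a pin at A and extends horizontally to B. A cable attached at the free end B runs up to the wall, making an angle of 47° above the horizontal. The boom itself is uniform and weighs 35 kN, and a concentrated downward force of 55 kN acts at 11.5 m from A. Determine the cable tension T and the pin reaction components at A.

T = 90.45 kN, A_x = 61.69 kN, A_y = 23.85 kN

ΣM about A: T·sin47°·13 − 35·6.5 − 55·11.5 = 0 → T = 860/(13·0.731354) = 90.4539 ≈ 90.45 kN.
ΣF_x = 0: A_x − T·cos47° = 0 → A_x = 90.4539 × 0.681998 = 61.69 kN.
ΣF_y = 0: A_y + T·sin47° − 35 − 55 = 0 → A_y = 90 − 90.4539 × 0.731354 = 23.85 kN.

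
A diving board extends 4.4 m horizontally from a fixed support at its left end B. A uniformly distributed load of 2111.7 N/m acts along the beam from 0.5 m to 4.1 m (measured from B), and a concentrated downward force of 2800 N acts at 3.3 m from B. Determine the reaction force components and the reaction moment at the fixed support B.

B_x = 0, B_y = 10400 N, M_B = 26720 N·m

Resultant of the distributed load: 2111.7 × 3.6 = 7602.12 N at 2.3 m from B.
ΣF_x = 0: B_x = 0.
ΣF_y = 0: B_y − 2111.7·3.6 − 2800 = 0 → B_y = 10400 N.
ΣM about B: M_B − (2111.7·3.6)·2.3 − 2800·3.3 = 0 → M_B = 26720 N·m.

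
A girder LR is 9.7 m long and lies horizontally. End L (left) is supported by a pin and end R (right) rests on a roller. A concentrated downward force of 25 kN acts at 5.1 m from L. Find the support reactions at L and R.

L_x = 0, L_y = 11.86 kN, R_y = 13.14 kN

Taking moments about L: R_y·9.7 − 25·5.1 = 0 → R_y = 127.5/9.7 = 13.1443 ≈ 13.14 kN.
ΣF_y = 0: L_y + 13.1443 − 25 = 0 → L_y = 11.86 kN.
ΣF_x = 0: no horizontal applied forces, so L_x = 0.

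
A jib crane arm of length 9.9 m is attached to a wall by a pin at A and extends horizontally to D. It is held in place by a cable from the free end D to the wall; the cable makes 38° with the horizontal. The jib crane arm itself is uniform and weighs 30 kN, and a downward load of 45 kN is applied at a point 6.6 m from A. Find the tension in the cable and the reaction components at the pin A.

ΣM about A: T·sin38°·9.9 − 30·4.95 − 45·6.6 = 0 → T = 445.5/(9.9·0.615661) = 73.0922 ≈ 73.09 kN.
ΣF_x = 0: A_x − T·cos38° = 0 → A_x = 73.0922 × 0.788011 = 57.60 kN.
ΣF_y = 0: A_y + T·sin38° − 30 − 45 = 0 → A_y = 75 − 73.0922 × 0.615661 = 30.00 kN.

T = 73.09 kN, A_x = 57.60 kN, A_y = 30.00 kN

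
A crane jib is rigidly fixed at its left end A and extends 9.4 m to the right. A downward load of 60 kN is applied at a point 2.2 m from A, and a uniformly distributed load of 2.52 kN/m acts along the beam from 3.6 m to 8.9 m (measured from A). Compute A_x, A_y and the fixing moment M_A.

A_x = 0, A_y = 73.36 kN, M_A = 215.5 kN·m

Resultant of the distributed load: 2.52 × 5.3 = 13.356 kN at 6.25 m from A.
ΣF_x = 0: A_x = 0.
ΣF_y = 0: A_y − 60 − 2.52·5.3 = 0 → A_y = 73.36 kN.
ΣM about A: M_A − 60·2.2 − (2.52·5.3)·6.25 = 0 → M_A = 215.5 kN·m.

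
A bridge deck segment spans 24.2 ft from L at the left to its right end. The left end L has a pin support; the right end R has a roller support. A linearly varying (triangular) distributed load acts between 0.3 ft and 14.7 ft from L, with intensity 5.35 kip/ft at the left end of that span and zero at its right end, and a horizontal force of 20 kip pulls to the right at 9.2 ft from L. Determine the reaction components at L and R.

Resultant of the triangular load: ½ × 5.35 × 14.4 = 38.52 kip, acting at 5.1 ft from L (one-third of the span from the peak).
Taking moments about L: R_y·24.2 − (½·5.35·14.4)·5.1 = 0 → R_y = 196.452/24.2 = 8.11785 ≈ 8.118 kip.
ΣF_y = 0: L_y + 8.11785 − ½·5.35·14.4 = 0 → L_y = 30.40 kip.
ΣF_x = 0: L_x + 20 = 0 → L_x = -20.00 kip.

L_x = -20.00 kip, L_y = 30.40 kip, R_y = 8.118 kip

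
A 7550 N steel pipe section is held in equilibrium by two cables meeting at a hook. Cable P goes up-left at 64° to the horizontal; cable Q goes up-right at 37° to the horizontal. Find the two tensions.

ΣF_x = 0: −T_P·cos64° + T_Q·cos37° = 0 → T_Q = 0.5489·T_P.
ΣF_y = 0: T_P·sin64° + T_Q·sin37° = 7550.
Substitute: T_P·(0.898794 + 0.5489·0.601815) = 7550 → T_P = 6142.55 ≈ 6143 N.
Then T_Q = 0.5489 × 6142.55 = 3372 N.

T_P = 6143 N, T_Q = 3372 N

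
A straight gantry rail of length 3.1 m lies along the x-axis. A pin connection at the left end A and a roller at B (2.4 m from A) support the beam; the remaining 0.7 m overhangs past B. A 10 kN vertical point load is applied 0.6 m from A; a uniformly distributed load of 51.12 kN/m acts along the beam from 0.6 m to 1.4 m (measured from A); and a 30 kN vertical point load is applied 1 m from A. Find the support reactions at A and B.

A_x = 0, A_y = 48.86 kN, B_y = 32.04 kN

Resultant of the distributed load: 51.12 × 0.8 = 40.896 kN at 1 m from A.
Taking moments about A: B_y·2.4 − 10·0.6 − (51.12·0.8)·1 − 30·1 = 0 → B_y = 76.896/2.4 = 32.04 kN.
ΣF_y = 0: A_y + 32.04 − 10 − 51.12·0.8 − 30 = 0 → A_y = 48.86 kN.
ΣF_x = 0: no horizontal applied forces, so A_x = 0.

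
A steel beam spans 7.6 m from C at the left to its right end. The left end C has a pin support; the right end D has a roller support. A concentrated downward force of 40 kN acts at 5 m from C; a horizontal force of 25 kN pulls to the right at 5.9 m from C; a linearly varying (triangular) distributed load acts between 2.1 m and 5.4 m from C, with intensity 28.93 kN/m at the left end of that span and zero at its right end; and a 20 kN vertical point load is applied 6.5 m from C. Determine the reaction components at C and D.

C_x = -25.00 kN, C_y = 44.21 kN, D_y = 63.52 kN

Resultant of the triangular load: ½ × 28.93 × 3.3 = 47.7345 kN, acting at 3.2 m from C (one-third of the span from the peak).
Taking moments about C: D_y·7.6 − 40·5 − (½·28.93·3.3)·3.2 − 20·6.5 = 0 → D_y = 482.7504/7.6 = 63.5198 ≈ 63.52 kN.
ΣF_y = 0: C_y + 63.5198 − 40 − ½·28.93·3.3 − 20 = 0 → C_y = 44.21 kN.
ΣF_x = 0: C_x + 25 = 0 → C_x = -25.00 kN.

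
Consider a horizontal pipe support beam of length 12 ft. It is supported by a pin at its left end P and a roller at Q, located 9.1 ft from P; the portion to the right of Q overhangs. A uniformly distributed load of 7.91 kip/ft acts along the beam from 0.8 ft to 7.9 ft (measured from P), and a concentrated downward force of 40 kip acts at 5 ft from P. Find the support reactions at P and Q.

P_x = 0, P_y = 47.34 kip, Q_y = 48.82 kip

Resultant of the distributed load: 7.91 × 7.1 = 56.161 kip at 4.35 ft from P.
Taking moments about P: Q_y·9.1 − (7.91·7.1)·4.35 − 40·5 = 0 → Q_y = 444.30035/9.1 = 48.8242 ≈ 48.82 kip.
ΣF_y = 0: P_y + 48.8242 − 7.91·7.1 − 40 = 0 → P_y = 47.34 kip.
ΣF_x = 0: no horizontal applied forces, so P_x = 0.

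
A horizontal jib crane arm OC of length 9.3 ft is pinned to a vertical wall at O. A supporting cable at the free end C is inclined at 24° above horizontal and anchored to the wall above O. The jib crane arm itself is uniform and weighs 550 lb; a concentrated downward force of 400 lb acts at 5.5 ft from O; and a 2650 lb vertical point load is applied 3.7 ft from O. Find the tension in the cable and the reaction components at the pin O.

ΣM about O: T·sin24°·9.3 − 550·4.65 − 400·5.5 − 2650·3.7 = 0 → T = 14562.5/(9.3·0.406737) = 3849.81 ≈ 3850 lb.
ΣF_x = 0: O_x − T·cos24° = 0 → O_x = 3849.81 × 0.913545 = 3517 lb.
ΣF_y = 0: O_y + T·sin24° − 550 − 400 − 2650 = 0 → O_y = 3600 − 3849.81 × 0.406737 = 2034 lb.

T = 3850 lb, O_x = 3517 lb, O_y = 2034 lb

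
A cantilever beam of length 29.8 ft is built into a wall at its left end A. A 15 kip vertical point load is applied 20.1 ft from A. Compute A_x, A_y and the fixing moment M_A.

ΣF_x = 0: A_x = 0.
ΣF_y = 0: A_y − 15 = 0 → A_y = 15.00 kip.
ΣM about A: M_A − 15·20.1 = 0 → M_A = 301.5 kip·ft.

A_x = 0, A_y = 15.00 kip, M_A = 301.5 kip·ft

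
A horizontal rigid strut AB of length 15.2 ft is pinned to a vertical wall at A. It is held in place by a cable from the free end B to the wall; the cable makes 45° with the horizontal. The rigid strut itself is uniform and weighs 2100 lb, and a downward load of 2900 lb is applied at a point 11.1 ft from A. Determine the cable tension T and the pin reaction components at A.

T = 4480 lb, A_x = 3168 lb, A_y = 1832 lb

ΣM about A: T·sin45°·15.2 − 2100·7.6 − 2900·11.1 = 0 → T = 48150/(15.2·0.707107) = 4479.89 ≈ 4480 lb.
ΣF_x = 0: A_x − T·cos45° = 0 → A_x = 4479.89 × 0.707107 = 3168 lb.
ΣF_y = 0: A_y + T·sin45° − 2100 − 2900 = 0 → A_y = 5000 − 4479.89 × 0.707107 = 1832 lb.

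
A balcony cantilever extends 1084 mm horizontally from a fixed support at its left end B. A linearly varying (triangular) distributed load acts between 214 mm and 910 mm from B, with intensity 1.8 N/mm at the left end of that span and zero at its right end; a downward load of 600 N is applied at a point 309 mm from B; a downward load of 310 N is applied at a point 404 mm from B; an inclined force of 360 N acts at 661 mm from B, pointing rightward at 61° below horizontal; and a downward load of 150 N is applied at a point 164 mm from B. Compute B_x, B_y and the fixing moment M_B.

B_x = -174.5 N, B_y = 2001 N, M_B = 822700 N·mm

Resultant of the triangular load: ½ × 1.8 × 696 = 626.4 N, acting at 446 mm from B (one-third of the span from the peak).
ΣF_x = 0: B_x + 360·cos61° = 0 → B_x = -174.5 N.
ΣF_y = 0: B_y − ½·1.8·696 − 600 − 310 − 360·sin61° − 150 = 0 → B_y = 2001 N.
ΣM about B: M_B − (½·1.8·696)·446 − 600·309 − 310·404 − 360·sin61°·661 − 150·164 = 0 → M_B = 822700 N·mm.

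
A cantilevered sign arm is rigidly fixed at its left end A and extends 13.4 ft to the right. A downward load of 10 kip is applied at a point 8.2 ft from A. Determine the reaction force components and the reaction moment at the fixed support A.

A_x = 0, A_y = 10.00 kip, M_A = 82.00 kip·ft

ΣF_x = 0: A_x = 0.
ΣF_y = 0: A_y − 10 = 0 → A_y = 10.00 kip.
ΣM about A: M_A − 10·8.2 = 0 → M_A = 82.00 kip·ft.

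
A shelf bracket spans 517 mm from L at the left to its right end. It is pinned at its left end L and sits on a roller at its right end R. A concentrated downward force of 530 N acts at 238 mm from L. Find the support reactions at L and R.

L_x = 0, L_y = 286.0 N, R_y = 244.0 N

Taking moments about L: R_y·517 − 530·238 = 0 → R_y = 126140/517 = 243.985 ≈ 244.0 N.
ΣF_y = 0: L_y + 243.985 − 530 = 0 → L_y = 286.0 N.
ΣF_x = 0: no horizontal applied forces, so L_x = 0.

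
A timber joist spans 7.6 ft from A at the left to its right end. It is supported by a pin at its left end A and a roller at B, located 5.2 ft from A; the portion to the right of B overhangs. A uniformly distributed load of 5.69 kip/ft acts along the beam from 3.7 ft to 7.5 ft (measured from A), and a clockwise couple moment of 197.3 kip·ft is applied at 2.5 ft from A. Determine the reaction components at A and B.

A_x = 0, A_y = -39.61 kip, B_y = 61.23 kip

Resultant of the distributed load: 5.69 × 3.8 = 21.622 kip at 5.6 ft from A.
Moments about A: B_y·5.2 − (5.69·3.8)·5.6 − 197.3 = 0 → B_y = 318.3832/5.2 = 61.2275 ≈ 61.23 kip.
ΣF_y = 0: A_y + 61.2275 − 5.69·3.8 = 0 → A_y = -39.61 kip.
ΣF_x = 0: no horizontal applied forces, so A_x = 0.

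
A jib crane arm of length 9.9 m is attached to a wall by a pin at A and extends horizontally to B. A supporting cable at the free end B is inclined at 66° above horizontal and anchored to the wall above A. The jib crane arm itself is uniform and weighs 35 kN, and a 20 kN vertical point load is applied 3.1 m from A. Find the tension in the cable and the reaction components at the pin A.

T = 26.01 kN, A_x = 10.58 kN, A_y = 31.24 kN

ΣM about A: T·sin66°·9.9 − 35·4.95 − 20·3.1 = 0 → T = 235.25/(9.9·0.913545) = 26.0114 ≈ 26.01 kN.
ΣF_x = 0: A_x − T·cos66° = 0 → A_x = 26.0114 × 0.406737 = 10.58 kN.
ΣF_y = 0: A_y + T·sin66° − 35 − 20 = 0 → A_y = 55 − 26.0114 × 0.913545 = 31.24 kN.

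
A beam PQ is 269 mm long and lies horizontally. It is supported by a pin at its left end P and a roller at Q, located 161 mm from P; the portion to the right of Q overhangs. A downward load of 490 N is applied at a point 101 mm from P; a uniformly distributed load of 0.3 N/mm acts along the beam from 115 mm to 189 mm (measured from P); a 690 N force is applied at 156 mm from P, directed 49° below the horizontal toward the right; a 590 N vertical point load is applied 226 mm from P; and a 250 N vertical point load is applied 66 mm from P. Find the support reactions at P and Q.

P_x = -452.7 N, P_y = 109.3 N, Q_y = 1764 N

Resultant of the distributed load: 0.3 × 74 = 22.2 N at 152 mm from P.
Moments about P: Q_y·161 − 490·101 − (0.3·74)·152 − 690·sin49°·156 − 590·226 − 250·66 = 0 → Q_y = 283941/161 = 1763.61 ≈ 1764 N.
ΣF_y = 0: P_y + 1763.61 − 490 − 0.3·74 − 690·sin49° − 590 − 250 = 0 → P_y = 109.3 N.
ΣF_x = 0: P_x + 690·cos49° = 0 → P_x = -452.7 N.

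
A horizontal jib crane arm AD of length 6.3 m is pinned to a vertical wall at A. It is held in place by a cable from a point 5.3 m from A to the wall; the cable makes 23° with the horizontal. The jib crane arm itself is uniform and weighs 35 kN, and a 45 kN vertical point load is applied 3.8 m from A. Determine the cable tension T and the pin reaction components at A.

T = 135.8 kN, A_x = 125.0 kN, A_y = 26.93 kN

ΣM about A: T·sin23°·5.3 − 35·3.15 − 45·3.8 = 0 → T = 281.25/(5.3·0.390731) = 135.812 ≈ 135.8 kN.
ΣF_x = 0: A_x − T·cos23° = 0 → A_x = 135.812 × 0.920505 = 125.0 kN.
ΣF_y = 0: A_y + T·sin23° − 35 − 45 = 0 → A_y = 80 − 135.812 × 0.390731 = 26.93 kN.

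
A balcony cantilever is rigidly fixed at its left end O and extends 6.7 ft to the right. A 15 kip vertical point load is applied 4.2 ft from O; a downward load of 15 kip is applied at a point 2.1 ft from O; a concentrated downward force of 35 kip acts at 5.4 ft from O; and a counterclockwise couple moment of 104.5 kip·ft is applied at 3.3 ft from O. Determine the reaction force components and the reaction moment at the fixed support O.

O_x = 0, O_y = 65.00 kip, M_O = 179.0 kip·ft

ΣF_x = 0: O_x = 0.
ΣF_y = 0: O_y − 15 − 15 − 35 = 0 → O_y = 65.00 kip.
ΣM about O: M_O − 15·4.2 − 15·2.1 − 35·5.4 + 104.5 = 0 → M_O = 179.0 kip·ft.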